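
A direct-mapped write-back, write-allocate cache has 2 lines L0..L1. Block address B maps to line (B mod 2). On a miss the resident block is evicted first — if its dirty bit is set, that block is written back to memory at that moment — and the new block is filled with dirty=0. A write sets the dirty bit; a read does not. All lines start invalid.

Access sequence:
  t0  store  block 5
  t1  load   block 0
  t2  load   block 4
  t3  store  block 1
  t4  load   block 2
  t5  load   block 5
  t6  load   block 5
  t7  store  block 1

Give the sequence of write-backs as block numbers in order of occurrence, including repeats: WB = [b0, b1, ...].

0: W B5 -> L1 miss  d=D]
1: R B0 -> L0 miss  d=-]
2: R B4 -> L0 miss  d=-]
3: W B1 -> L1 miss wb->B5  d=D]
4: R B2 -> L0 miss  d=-]
5: R B5 -> L1 miss wb->B1  d=-]
6: R B5 -> L1 hit  d=-]
7: W B1 -> L1 miss  d=D]

WB = [5, 1]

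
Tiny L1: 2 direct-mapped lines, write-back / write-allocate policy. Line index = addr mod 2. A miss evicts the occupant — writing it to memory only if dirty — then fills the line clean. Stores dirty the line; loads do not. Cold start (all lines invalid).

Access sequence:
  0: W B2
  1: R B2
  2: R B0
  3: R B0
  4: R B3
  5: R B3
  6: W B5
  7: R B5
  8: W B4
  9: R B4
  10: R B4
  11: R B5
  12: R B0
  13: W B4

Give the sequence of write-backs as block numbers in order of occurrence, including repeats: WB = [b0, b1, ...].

0: W B2 -> L0 miss  d=D]
1: R B2 -> L0 hit  d=D]
2: R B0 -> L0 miss wb->B2  d=-]
3: R B0 -> L0 hit  d=-]
4: R B3 -> L1 miss  d=-]
5: R B3 -> L1 hit  d=-]
6: W B5 -> L1 miss  d=D]
7: R B5 -> L1 hit  d=D]
8: W B4 -> L0 miss  d=D]
9: R B4 -> L0 hit  d=D]
10: R B4 -> L0 hit  d=D]
11: R B5 -> L1 hit  d=D]
12: R B0 -> L0 miss wb->B4  d=-]
13: W B4 -> L0 miss  d=D]

WB = [2, 4]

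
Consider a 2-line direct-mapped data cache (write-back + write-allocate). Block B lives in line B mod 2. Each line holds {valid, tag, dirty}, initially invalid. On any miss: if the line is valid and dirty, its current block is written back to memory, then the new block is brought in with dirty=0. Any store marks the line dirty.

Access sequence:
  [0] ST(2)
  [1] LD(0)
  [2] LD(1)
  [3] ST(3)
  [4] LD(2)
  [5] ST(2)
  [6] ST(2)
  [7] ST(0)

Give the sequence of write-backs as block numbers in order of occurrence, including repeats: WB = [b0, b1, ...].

0: W B2 → L0 miss [D]
1: R B0 → L0 miss wb→B2 [-]
2: R B1 → L1 miss [-]
3: W B3 → L1 miss [D]
4: R B2 → L0 miss [-]
5: W B2 → L0 hit [D]
6: W B2 → L0 hit [D]
7: W B0 → L0 miss wb→B2 [D]

WB = [2, 2]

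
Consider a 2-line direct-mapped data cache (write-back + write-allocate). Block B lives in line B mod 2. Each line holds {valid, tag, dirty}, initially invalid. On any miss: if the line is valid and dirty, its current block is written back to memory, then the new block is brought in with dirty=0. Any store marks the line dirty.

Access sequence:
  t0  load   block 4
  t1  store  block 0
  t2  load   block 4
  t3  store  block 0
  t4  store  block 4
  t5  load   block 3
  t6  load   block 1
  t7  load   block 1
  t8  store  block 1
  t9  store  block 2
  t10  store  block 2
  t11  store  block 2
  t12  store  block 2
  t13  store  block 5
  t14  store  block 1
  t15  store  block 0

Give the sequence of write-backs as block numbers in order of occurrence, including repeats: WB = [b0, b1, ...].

0: R B4 -> L0 miss  d=-]
1: W B0 -> L0 miss  d=D]
2: R B4 -> L0 miss wb->B0  d=-]
3: W B0 -> L0 miss  d=D]
4: W B4 -> L0 miss wb->B0  d=D]
5: R B3 -> L1 miss  d=-]
6: R B1 -> L1 miss  d=-]
7: R B1 -> L1 hit  d=-]
8: W B1 -> L1 hit  d=D]
9: W B2 -> L0 miss wb->B4  d=D]
10: W B2 -> L0 hit  d=D]
11: W B2 -> L0 hit  d=D]
12: W B2 -> L0 hit  d=D]
13: W B5 -> L1 miss wb->B1  d=D]
14: W B1 -> L1 miss wb->B5  d=D]
15: W B0 -> L0 miss wb->B2  d=D]

WB = [0, 0, 4, 1, 5, 2]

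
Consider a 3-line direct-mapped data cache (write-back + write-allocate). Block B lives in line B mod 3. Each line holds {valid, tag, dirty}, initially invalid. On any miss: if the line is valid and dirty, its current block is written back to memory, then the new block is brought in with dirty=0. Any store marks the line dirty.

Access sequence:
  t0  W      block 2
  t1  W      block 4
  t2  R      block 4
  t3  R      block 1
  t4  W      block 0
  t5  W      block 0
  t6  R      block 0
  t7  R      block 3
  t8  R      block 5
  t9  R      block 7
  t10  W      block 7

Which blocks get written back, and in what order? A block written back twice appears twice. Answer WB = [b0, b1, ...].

WB = [4, 0, 2]

0: W B2 -> L2 miss  d=D]
1: W B4 -> L1 miss  d=D]
2: R B4 -> L1 hit  d=D]
3: R B1 -> L1 miss wb->B4  d=-]
4: W B0 -> L0 miss  d=D]
5: W B0 -> L0 hit  d=D]
6: R B0 -> L0 hit  d=D]
7: R B3 -> L0 miss wb->B0  d=-]
8: R B5 -> L2 miss wb->B2  d=-]
9: R B7 -> L1 miss  d=-]
10: W B7 -> L1 hit  d=D]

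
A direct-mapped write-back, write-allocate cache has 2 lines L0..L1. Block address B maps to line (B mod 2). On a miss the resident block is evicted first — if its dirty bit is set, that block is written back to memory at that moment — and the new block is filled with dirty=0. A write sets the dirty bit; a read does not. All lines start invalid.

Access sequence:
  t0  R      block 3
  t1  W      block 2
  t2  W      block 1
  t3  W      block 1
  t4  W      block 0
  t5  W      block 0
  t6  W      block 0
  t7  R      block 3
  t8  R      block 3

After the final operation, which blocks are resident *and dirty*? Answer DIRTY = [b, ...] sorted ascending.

  0 | R B3 → L1 miss [-]
  1 | W B2 → L0 miss [D]
  2 | W B1 → L1 miss [D]
  3 | W B1 → L1 hit [D]
  4 | W B0 → L0 miss wb→B2 [D]
  5 | W B0 → L0 hit [D]
  6 | W B0 → L0 hit [D]
  7 | R B3 → L1 miss wb→B1 [-]
  8 | R B3 → L1 hit [-]

DIRTY = [0]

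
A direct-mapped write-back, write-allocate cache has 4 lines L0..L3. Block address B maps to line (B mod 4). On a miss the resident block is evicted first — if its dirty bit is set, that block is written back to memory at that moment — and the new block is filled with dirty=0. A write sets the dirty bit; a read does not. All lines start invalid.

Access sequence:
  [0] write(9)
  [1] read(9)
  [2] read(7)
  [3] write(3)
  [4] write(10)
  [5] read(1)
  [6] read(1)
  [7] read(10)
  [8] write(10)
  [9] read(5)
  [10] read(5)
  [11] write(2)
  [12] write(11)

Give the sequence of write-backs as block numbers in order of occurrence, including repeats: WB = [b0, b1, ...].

WB = [9, 10, 3]

0: W B9 → L1 miss [D]
1: R B9 → L1 hit [D]
2: R B7 → L3 miss [-]
3: W B3 → L3 miss [D]
4: W B10 → L2 miss [D]
5: R B1 → L1 miss wb→B9 [-]
6: R B1 → L1 hit [-]
7: R B10 → L2 hit [D]
8: W B10 → L2 hit [D]
9: R B5 → L1 miss [-]
10: R B5 → L1 hit [-]
11: W B2 → L2 miss wb→B10 [D]
12: W B11 → L3 miss wb→B3 [D]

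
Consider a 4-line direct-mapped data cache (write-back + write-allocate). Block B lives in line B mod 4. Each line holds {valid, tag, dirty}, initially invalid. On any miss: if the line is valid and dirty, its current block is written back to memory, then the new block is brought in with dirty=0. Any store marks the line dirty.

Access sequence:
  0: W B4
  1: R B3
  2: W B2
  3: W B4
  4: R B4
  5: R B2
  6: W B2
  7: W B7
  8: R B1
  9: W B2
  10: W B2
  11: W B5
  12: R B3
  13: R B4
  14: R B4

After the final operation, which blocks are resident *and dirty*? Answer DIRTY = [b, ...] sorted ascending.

DIRTY = [2, 4, 5]

0: W B4 -> L0 miss  d=D]
1: R B3 -> L3 miss  d=-]
2: W B2 -> L2 miss  d=D]
3: W B4 -> L0 hit  d=D]
4: R B4 -> L0 hit  d=D]
5: R B2 -> L2 hit  d=D]
6: W B2 -> L2 hit  d=D]
7: W B7 -> L3 miss  d=D]
8: R B1 -> L1 miss  d=-]
9: W B2 -> L2 hit  d=D]
10: W B2 -> L2 hit  d=D]
11: W B5 -> L1 miss  d=D]
12: R B3 -> L3 miss wb->B7  d=-]
13: R B4 -> L0 hit  d=D]
14: R B4 -> L0 hit  d=D]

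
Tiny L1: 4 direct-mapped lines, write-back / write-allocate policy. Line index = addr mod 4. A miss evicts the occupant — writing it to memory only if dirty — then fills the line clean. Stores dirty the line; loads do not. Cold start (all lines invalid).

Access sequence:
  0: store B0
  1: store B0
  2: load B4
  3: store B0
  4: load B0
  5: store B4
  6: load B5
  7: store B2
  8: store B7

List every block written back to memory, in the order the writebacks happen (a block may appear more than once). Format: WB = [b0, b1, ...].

WB = [0, 0]

  0 | W B0 → L0 miss [D]
  1 | W B0 → L0 hit [D]
  2 | R B4 → L0 miss wb→B0 [-]
  3 | W B0 → L0 miss [D]
  4 | R B0 → L0 hit [D]
  5 | W B4 → L0 miss wb→B0 [D]
  6 | R B5 → L1 miss [-]
  7 | W B2 → L2 miss [D]
  8 | W B7 → L3 miss [D]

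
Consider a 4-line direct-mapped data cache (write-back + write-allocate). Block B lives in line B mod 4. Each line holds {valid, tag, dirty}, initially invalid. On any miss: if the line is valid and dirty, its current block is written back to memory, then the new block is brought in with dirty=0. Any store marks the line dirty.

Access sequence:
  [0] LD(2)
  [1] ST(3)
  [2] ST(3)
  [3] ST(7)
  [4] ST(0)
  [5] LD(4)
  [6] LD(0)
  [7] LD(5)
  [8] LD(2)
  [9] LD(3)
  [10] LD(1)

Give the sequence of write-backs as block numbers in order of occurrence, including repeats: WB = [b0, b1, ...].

WB = [3, 0, 7]

0: R B2 -> L2 miss  d=-]
1: W B3 -> L3 miss  d=D]
2: W B3 -> L3 hit  d=D]
3: W B7 -> L3 miss wb->B3  d=D]
4: W B0 -> L0 miss  d=D]
5: R B4 -> L0 miss wb->B0  d=-]
6: R B0 -> L0 miss  d=-]
7: R B5 -> L1 miss  d=-]
8: R B2 -> L2 hit  d=-]
9: R B3 -> L3 miss wb->B7  d=-]
10: R B1 -> L1 miss  d=-]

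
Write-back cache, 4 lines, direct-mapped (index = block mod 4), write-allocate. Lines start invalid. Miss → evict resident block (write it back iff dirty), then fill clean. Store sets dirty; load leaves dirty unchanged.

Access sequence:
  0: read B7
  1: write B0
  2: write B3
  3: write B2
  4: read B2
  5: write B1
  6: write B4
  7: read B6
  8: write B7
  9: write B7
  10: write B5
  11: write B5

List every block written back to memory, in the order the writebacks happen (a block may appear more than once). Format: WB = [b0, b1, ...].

WB = [0, 2, 3, 1]

  0 | R B7 → L3 miss [-]
  1 | W B0 → L0 miss [D]
  2 | W B3 → L3 miss [D]
  3 | W B2 → L2 miss [D]
  4 | R B2 → L2 hit [D]
  5 | W B1 → L1 miss [D]
  6 | W B4 → L0 miss wb→B0 [D]
  7 | R B6 → L2 miss wb→B2 [-]
  8 | W B7 → L3 miss wb→B3 [D]
  9 | W B7 → L3 hit [D]
  10 | W B5 → L1 miss wb→B1 [D]
  11 | W B5 → L1 hit [D]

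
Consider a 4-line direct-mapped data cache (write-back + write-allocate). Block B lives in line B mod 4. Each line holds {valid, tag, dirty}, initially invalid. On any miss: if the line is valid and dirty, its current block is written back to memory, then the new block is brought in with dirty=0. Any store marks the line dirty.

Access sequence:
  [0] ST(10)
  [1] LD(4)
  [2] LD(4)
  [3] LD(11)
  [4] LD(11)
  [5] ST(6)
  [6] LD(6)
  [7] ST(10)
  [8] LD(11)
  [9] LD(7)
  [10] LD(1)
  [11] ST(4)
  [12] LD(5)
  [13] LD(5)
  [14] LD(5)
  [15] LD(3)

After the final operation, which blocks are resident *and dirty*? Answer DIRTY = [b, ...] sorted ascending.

0: W B10 -> L2 miss  d=D]
1: R B4 -> L0 miss  d=-]
2: R B4 -> L0 hit  d=-]
3: R B11 -> L3 miss  d=-]
4: R B11 -> L3 hit  d=-]
5: W B6 -> L2 miss wb->B10  d=D]
6: R B6 -> L2 hit  d=D]
7: W B10 -> L2 miss wb->B6  d=D]
8: R B11 -> L3 hit  d=-]
9: R B7 -> L3 miss  d=-]
10: R B1 -> L1 miss  d=-]
11: W B4 -> L0 hit  d=D]
12: R B5 -> L1 miss  d=-]
13: R B5 -> L1 hit  d=-]
14: R B5 -> L1 hit  d=-]
15: R B3 -> L3 miss  d=-]

DIRTY = [4, 10]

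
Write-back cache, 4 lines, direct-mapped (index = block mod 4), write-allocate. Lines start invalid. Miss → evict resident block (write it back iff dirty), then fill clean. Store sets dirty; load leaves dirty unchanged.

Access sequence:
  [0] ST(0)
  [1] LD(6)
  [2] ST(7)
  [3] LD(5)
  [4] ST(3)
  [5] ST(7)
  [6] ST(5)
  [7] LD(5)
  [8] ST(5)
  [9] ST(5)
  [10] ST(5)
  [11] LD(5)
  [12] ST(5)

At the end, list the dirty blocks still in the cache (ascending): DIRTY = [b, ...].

  0 | W B0 → L0 miss [D]
  1 | R B6 → L2 miss [-]
  2 | W B7 → L3 miss [D]
  3 | R B5 → L1 miss [-]
  4 | W B3 → L3 miss wb→B7 [D]
  5 | W B7 → L3 miss wb→B3 [D]
  6 | W B5 → L1 hit [D]
  7 | R B5 → L1 hit [D]
  8 | W B5 → L1 hit [D]
  9 | W B5 → L1 hit [D]
  10 | W B5 → L1 hit [D]
  11 | R B5 → L1 hit [D]
  12 | W B5 → L1 hit [D]

DIRTY = [0, 5, 7]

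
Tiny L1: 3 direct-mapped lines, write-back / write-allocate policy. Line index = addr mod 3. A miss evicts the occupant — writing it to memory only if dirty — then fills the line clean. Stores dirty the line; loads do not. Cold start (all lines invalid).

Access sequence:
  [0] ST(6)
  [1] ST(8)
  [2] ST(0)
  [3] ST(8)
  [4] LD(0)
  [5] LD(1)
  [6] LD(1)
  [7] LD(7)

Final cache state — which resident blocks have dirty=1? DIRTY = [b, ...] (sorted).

DIRTY = [0, 8]

0: W B6 → L0 miss [D]
1: W B8 → L2 miss [D]
2: W B0 → L0 miss wb→B6 [D]
3: W B8 → L2 hit [D]
4: R B0 → L0 hit [D]
5: R B1 → L1 miss [-]
6: R B1 → L1 hit [-]
7: R B7 → L1 miss [-]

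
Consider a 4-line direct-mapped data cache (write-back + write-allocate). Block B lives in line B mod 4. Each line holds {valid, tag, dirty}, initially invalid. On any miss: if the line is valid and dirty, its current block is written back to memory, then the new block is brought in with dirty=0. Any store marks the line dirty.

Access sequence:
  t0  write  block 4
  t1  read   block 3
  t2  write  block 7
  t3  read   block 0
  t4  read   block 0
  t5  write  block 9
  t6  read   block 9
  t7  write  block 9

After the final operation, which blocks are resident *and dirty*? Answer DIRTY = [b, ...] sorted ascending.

  0 | W B4 → L0 miss [D]
  1 | R B3 → L3 miss [-]
  2 | W B7 → L3 miss [D]
  3 | R B0 → L0 miss wb→B4 [-]
  4 | R B0 → L0 hit [-]
  5 | W B9 → L1 miss [D]
  6 | R B9 → L1 hit [D]
  7 | W B9 → L1 hit [D]

DIRTY = [7, 9]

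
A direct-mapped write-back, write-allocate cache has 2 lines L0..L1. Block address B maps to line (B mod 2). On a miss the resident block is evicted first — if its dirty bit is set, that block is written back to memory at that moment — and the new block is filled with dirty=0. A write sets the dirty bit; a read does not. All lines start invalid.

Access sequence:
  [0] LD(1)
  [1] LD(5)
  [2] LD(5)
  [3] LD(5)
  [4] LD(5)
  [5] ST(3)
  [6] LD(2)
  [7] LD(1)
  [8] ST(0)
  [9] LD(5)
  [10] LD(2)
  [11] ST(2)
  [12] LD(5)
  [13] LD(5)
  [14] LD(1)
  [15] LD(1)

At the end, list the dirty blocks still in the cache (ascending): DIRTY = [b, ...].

DIRTY = [2]

  0 | R B1 → L1 miss [-]
  1 | R B5 → L1 miss [-]
  2 | R B5 → L1 hit [-]
  3 | R B5 → L1 hit [-]
  4 | R B5 → L1 hit [-]
  5 | W B3 → L1 miss [D]
  6 | R B2 → L0 miss [-]
  7 | R B1 → L1 miss wb→B3 [-]
  8 | W B0 → L0 miss [D]
  9 | R B5 → L1 miss [-]
  10 | R B2 → L0 miss wb→B0 [-]
  11 | W B2 → L0 hit [D]
  12 | R B5 → L1 hit [-]
  13 | R B5 → L1 hit [-]
  14 | R B1 → L1 miss [-]
  15 | R B1 → L1 hit [-]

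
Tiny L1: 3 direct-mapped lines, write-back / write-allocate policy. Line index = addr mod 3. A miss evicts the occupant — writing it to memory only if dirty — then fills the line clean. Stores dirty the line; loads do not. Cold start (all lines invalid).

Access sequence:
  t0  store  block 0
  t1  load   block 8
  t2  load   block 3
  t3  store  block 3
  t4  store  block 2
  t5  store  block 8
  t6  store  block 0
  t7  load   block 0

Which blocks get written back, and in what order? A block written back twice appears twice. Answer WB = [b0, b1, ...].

WB = [0, 2, 3]

0: W B0 → L0 miss [D]
1: R B8 → L2 miss [-]
2: R B3 → L0 miss wb→B0 [-]
3: W B3 → L0 hit [D]
4: W B2 → L2 miss [D]
5: W B8 → L2 miss wb→B2 [D]
6: W B0 → L0 miss wb→B3 [D]
7: R B0 → L0 hit [D]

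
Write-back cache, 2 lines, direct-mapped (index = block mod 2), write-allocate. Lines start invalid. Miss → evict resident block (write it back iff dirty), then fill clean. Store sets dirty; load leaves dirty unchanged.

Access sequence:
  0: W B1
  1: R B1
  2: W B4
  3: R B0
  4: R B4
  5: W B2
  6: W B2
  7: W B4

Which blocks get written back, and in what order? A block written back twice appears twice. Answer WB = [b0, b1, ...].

WB = [4, 2]

0: W B1 → L1 miss [D]
1: R B1 → L1 hit [D]
2: W B4 → L0 miss [D]
3: R B0 → L0 miss wb→B4 [-]
4: R B4 → L0 miss [-]
5: W B2 → L0 miss [D]
6: W B2 → L0 hit [D]
7: W B4 → L0 miss wb→B2 [D]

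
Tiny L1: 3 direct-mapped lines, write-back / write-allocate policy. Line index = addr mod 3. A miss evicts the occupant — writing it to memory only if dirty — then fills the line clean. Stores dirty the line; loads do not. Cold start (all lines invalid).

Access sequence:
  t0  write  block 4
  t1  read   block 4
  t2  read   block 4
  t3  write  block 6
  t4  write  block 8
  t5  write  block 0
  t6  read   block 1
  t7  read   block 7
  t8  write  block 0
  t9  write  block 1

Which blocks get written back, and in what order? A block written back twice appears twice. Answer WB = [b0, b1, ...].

WB = [6, 4]

0: W B4 → L1 miss [D]
1: R B4 → L1 hit [D]
2: R B4 → L1 hit [D]
3: W B6 → L0 miss [D]
4: W B8 → L2 miss [D]
5: W B0 → L0 miss wb→B6 [D]
6: R B1 → L1 miss wb→B4 [-]
7: R B7 → L1 miss [-]
8: W B0 → L0 hit [D]
9: W B1 → L1 miss [D]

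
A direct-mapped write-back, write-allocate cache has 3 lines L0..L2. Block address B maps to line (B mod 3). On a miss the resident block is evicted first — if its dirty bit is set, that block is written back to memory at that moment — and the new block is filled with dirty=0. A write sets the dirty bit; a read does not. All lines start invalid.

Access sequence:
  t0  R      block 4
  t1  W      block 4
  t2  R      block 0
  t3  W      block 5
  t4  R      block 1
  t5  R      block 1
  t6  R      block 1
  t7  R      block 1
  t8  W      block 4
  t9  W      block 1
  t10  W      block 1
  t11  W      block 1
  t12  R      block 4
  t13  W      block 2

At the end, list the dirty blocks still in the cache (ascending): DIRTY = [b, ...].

0: R B4 → L1 miss [-]
1: W B4 → L1 hit [D]
2: R B0 → L0 miss [-]
3: W B5 → L2 miss [D]
4: R B1 → L1 miss wb→B4 [-]
5: R B1 → L1 hit [-]
6: R B1 → L1 hit [-]
7: R B1 → L1 hit [-]
8: W B4 → L1 miss [D]
9: W B1 → L1 miss wb→B4 [D]
10: W B1 → L1 hit [D]
11: W B1 → L1 hit [D]
12: R B4 → L1 miss wb→B1 [-]
13: W B2 → L2 miss wb→B5 [D]

DIRTY = [2]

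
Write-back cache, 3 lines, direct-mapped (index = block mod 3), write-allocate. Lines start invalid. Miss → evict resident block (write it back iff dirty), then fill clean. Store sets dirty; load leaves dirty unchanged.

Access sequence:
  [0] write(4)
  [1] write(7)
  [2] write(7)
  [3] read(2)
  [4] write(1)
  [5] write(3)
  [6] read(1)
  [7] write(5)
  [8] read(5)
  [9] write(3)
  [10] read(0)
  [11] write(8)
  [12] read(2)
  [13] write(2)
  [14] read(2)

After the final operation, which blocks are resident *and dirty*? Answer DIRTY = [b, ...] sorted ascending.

0: W B4 -> L1 miss  d=D]
1: W B7 -> L1 miss wb->B4  d=D]
2: W B7 -> L1 hit  d=D]
3: R B2 -> L2 miss  d=-]
4: W B1 -> L1 miss wb->B7  d=D]
5: W B3 -> L0 miss  d=D]
6: R B1 -> L1 hit  d=D]
7: W B5 -> L2 miss  d=D]
8: R B5 -> L2 hit  d=D]
9: W B3 -> L0 hit  d=D]
10: R B0 -> L0 miss wb->B3  d=-]
11: W B8 -> L2 miss wb->B5  d=D]
12: R B2 -> L2 miss wb->B8  d=-]
13: W B2 -> L2 hit  d=D]
14: R B2 -> L2 hit  d=D]

DIRTY = [1, 2]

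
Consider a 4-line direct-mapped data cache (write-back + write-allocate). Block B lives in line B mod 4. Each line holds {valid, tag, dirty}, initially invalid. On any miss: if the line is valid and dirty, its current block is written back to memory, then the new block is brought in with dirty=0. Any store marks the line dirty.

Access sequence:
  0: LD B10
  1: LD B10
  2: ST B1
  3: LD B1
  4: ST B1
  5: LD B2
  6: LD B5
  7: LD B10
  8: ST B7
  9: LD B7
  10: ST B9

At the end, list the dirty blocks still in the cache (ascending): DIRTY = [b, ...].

  0 | R B10 → L2 miss [-]
  1 | R B10 → L2 hit [-]
  2 | W B1 → L1 miss [D]
  3 | R B1 → L1 hit [D]
  4 | W B1 → L1 hit [D]
  5 | R B2 → L2 miss [-]
  6 | R B5 → L1 miss wb→B1 [-]
  7 | R B10 → L2 miss [-]
  8 | W B7 → L3 miss [D]
  9 | R B7 → L3 hit [D]
  10 | W B9 → L1 miss [D]

DIRTY = [7, 9]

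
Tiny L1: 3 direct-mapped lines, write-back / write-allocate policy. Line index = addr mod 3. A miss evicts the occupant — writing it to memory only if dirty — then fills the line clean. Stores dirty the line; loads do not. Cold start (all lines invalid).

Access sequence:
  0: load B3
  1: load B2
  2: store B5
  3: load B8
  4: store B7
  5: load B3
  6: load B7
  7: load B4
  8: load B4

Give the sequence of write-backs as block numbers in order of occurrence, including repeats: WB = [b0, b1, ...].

WB = [5, 7]

  0 | R B3 → L0 miss [-]
  1 | R B2 → L2 miss [-]
  2 | W B5 → L2 miss [D]
  3 | R B8 → L2 miss wb→B5 [-]
  4 | W B7 → L1 miss [D]
  5 | R B3 → L0 hit [-]
  6 | R B7 → L1 hit [D]
  7 | R B4 → L1 miss wb→B7 [-]
  8 | R B4 → L1 hit [-]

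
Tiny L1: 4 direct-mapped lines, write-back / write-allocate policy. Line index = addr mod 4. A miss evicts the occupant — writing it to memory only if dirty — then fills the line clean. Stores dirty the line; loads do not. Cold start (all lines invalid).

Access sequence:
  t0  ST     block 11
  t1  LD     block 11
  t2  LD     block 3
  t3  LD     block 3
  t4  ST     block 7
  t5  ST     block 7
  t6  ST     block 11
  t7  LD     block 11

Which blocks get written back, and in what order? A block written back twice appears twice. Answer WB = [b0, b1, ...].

0: W B11 → L3 miss [D]
1: R B11 → L3 hit [D]
2: R B3 → L3 miss wb→B11 [-]
3: R B3 → L3 hit [-]
4: W B7 → L3 miss [D]
5: W B7 → L3 hit [D]
6: W B11 → L3 miss wb→B7 [D]
7: R B11 → L3 hit [D]

WB = [11, 7]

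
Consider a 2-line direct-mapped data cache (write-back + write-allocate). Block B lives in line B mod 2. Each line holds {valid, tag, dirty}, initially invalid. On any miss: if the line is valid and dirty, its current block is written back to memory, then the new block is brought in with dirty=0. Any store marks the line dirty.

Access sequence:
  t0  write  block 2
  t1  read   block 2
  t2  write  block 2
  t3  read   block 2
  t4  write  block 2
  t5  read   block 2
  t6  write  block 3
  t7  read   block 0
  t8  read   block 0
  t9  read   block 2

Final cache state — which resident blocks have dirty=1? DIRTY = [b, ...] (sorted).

0: W B2 → L0 miss [D]
1: R B2 → L0 hit [D]
2: W B2 → L0 hit [D]
3: R B2 → L0 hit [D]
4: W B2 → L0 hit [D]
5: R B2 → L0 hit [D]
6: W B3 → L1 miss [D]
7: R B0 → L0 miss wb→B2 [-]
8: R B0 → L0 hit [-]
9: R B2 → L0 miss [-]

DIRTY = [3]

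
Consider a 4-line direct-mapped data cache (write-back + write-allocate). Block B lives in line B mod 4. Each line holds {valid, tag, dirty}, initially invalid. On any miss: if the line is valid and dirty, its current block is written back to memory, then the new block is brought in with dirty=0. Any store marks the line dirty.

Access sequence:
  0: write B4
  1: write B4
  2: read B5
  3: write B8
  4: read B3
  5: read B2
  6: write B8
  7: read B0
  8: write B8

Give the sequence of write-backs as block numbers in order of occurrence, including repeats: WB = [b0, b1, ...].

WB = [4, 8]

  0 | W B4 → L0 miss [D]
  1 | W B4 → L0 hit [D]
  2 | R B5 → L1 miss [-]
  3 | W B8 → L0 miss wb→B4 [D]
  4 | R B3 → L3 miss [-]
  5 | R B2 → L2 miss [-]
  6 | W B8 → L0 hit [D]
  7 | R B0 → L0 miss wb→B8 [-]
  8 | W B8 → L0 miss [D]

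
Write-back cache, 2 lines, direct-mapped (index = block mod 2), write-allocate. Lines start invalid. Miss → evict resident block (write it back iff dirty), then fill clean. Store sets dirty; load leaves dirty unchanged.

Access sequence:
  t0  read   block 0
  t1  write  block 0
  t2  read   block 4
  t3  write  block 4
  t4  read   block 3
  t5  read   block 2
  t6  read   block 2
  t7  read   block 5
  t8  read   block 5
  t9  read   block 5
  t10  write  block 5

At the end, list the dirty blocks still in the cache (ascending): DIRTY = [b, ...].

  0 | R B0 → L0 miss [-]
  1 | W B0 → L0 hit [D]
  2 | R B4 → L0 miss wb→B0 [-]
  3 | W B4 → L0 hit [D]
  4 | R B3 → L1 miss [-]
  5 | R B2 → L0 miss wb→B4 [-]
  6 | R B2 → L0 hit [-]
  7 | R B5 → L1 miss [-]
  8 | R B5 → L1 hit [-]
  9 | R B5 → L1 hit [-]
  10 | W B5 → L1 hit [D]

DIRTY = [5]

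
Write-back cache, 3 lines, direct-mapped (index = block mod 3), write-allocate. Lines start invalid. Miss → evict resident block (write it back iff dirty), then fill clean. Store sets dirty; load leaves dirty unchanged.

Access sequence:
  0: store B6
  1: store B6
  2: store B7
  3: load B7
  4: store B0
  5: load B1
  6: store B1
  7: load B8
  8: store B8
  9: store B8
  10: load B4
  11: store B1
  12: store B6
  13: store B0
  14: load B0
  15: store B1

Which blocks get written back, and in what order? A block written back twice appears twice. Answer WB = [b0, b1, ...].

  0 | W B6 → L0 miss [D]
  1 | W B6 → L0 hit [D]
  2 | W B7 → L1 miss [D]
  3 | R B7 → L1 hit [D]
  4 | W B0 → L0 miss wb→B6 [D]
  5 | R B1 → L1 miss wb→B7 [-]
  6 | W B1 → L1 hit [D]
  7 | R B8 → L2 miss [-]
  8 | W B8 → L2 hit [D]
  9 | W B8 → L2 hit [D]
  10 | R B4 → L1 miss wb→B1 [-]
  11 | W B1 → L1 miss [D]
  12 | W B6 → L0 miss wb→B0 [D]
  13 | W B0 → L0 miss wb→B6 [D]
  14 | R B0 → L0 hit [D]
  15 | W B1 → L1 hit [D]

WB = [6, 7, 1, 0, 6]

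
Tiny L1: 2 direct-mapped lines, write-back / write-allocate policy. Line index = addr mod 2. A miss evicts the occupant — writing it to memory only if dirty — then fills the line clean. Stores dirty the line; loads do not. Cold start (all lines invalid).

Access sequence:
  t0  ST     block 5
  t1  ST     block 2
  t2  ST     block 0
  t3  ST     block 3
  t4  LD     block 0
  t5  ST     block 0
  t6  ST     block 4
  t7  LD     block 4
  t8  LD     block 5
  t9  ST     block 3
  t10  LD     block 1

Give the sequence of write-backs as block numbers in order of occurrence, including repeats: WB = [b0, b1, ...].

  0 | W B5 → L1 miss [D]
  1 | W B2 → L0 miss [D]
  2 | W B0 → L0 miss wb→B2 [D]
  3 | W B3 → L1 miss wb→B5 [D]
  4 | R B0 → L0 hit [D]
  5 | W B0 → L0 hit [D]
  6 | W B4 → L0 miss wb→B0 [D]
  7 | R B4 → L0 hit [D]
  8 | R B5 → L1 miss wb→B3 [-]
  9 | W B3 → L1 miss [D]
  10 | R B1 → L1 miss wb→B3 [-]

WB = [2, 5, 0, 3, 3]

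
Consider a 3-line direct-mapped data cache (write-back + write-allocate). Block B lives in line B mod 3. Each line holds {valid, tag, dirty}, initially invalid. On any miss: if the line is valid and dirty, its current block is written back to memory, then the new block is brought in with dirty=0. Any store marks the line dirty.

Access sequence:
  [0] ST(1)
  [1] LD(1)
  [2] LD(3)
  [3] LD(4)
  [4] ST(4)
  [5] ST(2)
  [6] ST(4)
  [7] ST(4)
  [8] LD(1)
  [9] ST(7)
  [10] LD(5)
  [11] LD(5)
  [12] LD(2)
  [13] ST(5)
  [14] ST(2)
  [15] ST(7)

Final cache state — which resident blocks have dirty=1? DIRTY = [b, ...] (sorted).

0: W B1 → L1 miss [D]
1: R B1 → L1 hit [D]
2: R B3 → L0 miss [-]
3: R B4 → L1 miss wb→B1 [-]
4: W B4 → L1 hit [D]
5: W B2 → L2 miss [D]
6: W B4 → L1 hit [D]
7: W B4 → L1 hit [D]
8: R B1 → L1 miss wb→B4 [-]
9: W B7 → L1 miss [D]
10: R B5 → L2 miss wb→B2 [-]
11: R B5 → L2 hit [-]
12: R B2 → L2 miss [-]
13: W B5 → L2 miss [D]
14: W B2 → L2 miss wb→B5 [D]
15: W B7 → L1 hit [D]

DIRTY = [2, 7]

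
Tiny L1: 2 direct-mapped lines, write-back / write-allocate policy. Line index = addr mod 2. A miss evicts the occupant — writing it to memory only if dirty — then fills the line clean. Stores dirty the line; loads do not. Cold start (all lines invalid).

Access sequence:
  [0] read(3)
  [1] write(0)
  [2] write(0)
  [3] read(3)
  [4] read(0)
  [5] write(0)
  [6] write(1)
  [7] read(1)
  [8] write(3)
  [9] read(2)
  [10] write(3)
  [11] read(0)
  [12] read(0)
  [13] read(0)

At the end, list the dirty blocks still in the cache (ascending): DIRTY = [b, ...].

  0 | R B3 → L1 miss [-]
  1 | W B0 → L0 miss [D]
  2 | W B0 → L0 hit [D]
  3 | R B3 → L1 hit [-]
  4 | R B0 → L0 hit [D]
  5 | W B0 → L0 hit [D]
  6 | W B1 → L1 miss [D]
  7 | R B1 → L1 hit [D]
  8 | W B3 → L1 miss wb→B1 [D]
  9 | R B2 → L0 miss wb→B0 [-]
  10 | W B3 → L1 hit [D]
  11 | R B0 → L0 miss [-]
  12 | R B0 → L0 hit [-]
  13 | R B0 → L0 hit [-]

DIRTY = [3]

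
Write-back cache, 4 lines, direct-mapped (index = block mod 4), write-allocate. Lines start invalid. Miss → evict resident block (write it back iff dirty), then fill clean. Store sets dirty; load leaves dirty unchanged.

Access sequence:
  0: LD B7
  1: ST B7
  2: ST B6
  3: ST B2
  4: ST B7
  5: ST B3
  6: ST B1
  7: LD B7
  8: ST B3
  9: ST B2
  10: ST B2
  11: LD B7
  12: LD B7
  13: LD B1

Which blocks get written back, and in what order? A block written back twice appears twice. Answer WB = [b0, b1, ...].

  0 | R B7 → L3 miss [-]
  1 | W B7 → L3 hit [D]
  2 | W B6 → L2 miss [D]
  3 | W B2 → L2 miss wb→B6 [D]
  4 | W B7 → L3 hit [D]
  5 | W B3 → L3 miss wb→B7 [D]
  6 | W B1 → L1 miss [D]
  7 | R B7 → L3 miss wb→B3 [-]
  8 | W B3 → L3 miss [D]
  9 | W B2 → L2 hit [D]
  10 | W B2 → L2 hit [D]
  11 | R B7 → L3 miss wb→B3 [-]
  12 | R B7 → L3 hit [-]
  13 | R B1 → L1 hit [D]

WB = [6, 7, 3, 3]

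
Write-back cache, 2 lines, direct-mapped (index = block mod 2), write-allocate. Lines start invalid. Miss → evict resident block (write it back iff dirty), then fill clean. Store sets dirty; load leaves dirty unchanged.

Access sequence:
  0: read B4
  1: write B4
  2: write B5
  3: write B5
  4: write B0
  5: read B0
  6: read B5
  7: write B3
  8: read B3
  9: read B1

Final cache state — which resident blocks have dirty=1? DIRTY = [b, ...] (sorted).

  0 | R B4 → L0 miss [-]
  1 | W B4 → L0 hit [D]
  2 | W B5 → L1 miss [D]
  3 | W B5 → L1 hit [D]
  4 | W B0 → L0 miss wb→B4 [D]
  5 | R B0 → L0 hit [D]
  6 | R B5 → L1 hit [D]
  7 | W B3 → L1 miss wb→B5 [D]
  8 | R B3 → L1 hit [D]
  9 | R B1 → L1 miss wb→B3 [-]

DIRTY = [0]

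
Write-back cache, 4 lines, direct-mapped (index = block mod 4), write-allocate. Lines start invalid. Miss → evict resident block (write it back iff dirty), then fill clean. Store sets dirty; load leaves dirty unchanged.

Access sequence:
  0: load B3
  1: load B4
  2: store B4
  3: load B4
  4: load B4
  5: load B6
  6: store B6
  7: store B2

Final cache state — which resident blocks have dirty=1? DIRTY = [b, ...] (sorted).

  0 | R B3 → L3 miss [-]
  1 | R B4 → L0 miss [-]
  2 | W B4 → L0 hit [D]
  3 | R B4 → L0 hit [D]
  4 | R B4 → L0 hit [D]
  5 | R B6 → L2 miss [-]
  6 | W B6 → L2 hit [D]
  7 | W B2 → L2 miss wb→B6 [D]

DIRTY = [2, 4]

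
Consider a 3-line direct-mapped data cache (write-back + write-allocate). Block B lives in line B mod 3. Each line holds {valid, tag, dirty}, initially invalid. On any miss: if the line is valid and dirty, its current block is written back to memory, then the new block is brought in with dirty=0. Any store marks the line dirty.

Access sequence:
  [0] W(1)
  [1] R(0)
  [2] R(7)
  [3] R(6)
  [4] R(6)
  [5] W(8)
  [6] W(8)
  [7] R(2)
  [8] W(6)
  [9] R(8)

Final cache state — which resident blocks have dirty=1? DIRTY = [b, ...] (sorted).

  0 | W B1 → L1 miss [D]
  1 | R B0 → L0 miss [-]
  2 | R B7 → L1 miss wb→B1 [-]
  3 | R B6 → L0 miss [-]
  4 | R B6 → L0 hit [-]
  5 | W B8 → L2 miss [D]
  6 | W B8 → L2 hit [D]
  7 | R B2 → L2 miss wb→B8 [-]
  8 | W B6 → L0 hit [D]
  9 | R B8 → L2 miss [-]

DIRTY = [6]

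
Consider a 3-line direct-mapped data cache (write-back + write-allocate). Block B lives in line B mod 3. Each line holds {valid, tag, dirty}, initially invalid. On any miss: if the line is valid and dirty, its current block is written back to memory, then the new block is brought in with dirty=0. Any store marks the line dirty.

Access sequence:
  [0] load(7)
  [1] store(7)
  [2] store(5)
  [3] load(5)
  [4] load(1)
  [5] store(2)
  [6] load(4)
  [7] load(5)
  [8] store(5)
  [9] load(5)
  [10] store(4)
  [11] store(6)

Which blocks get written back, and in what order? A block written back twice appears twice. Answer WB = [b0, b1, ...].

  0 | R B7 → L1 miss [-]
  1 | W B7 → L1 hit [D]
  2 | W B5 → L2 miss [D]
  3 | R B5 → L2 hit [D]
  4 | R B1 → L1 miss wb→B7 [-]
  5 | W B2 → L2 miss wb→B5 [D]
  6 | R B4 → L1 miss [-]
  7 | R B5 → L2 miss wb→B2 [-]
  8 | W B5 → L2 hit [D]
  9 | R B5 → L2 hit [D]
  10 | W B4 → L1 hit [D]
  11 | W B6 → L0 miss [D]

WB = [7, 5, 2]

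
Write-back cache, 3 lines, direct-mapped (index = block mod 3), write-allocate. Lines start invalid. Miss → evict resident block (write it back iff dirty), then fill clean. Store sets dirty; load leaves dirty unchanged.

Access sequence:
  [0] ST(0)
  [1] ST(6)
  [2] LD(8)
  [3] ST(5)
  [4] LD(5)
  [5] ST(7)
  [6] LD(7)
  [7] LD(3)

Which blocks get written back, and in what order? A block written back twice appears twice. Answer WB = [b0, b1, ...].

0: W B0 -> L0 miss  d=D]
1: W B6 -> L0 miss wb->B0  d=D]
2: R B8 -> L2 miss  d=-]
3: W B5 -> L2 miss  d=D]
4: R B5 -> L2 hit  d=D]
5: W B7 -> L1 miss  d=D]
6: R B7 -> L1 hit  d=D]
7: R B3 -> L0 miss wb->B6  d=-]

WB = [0, 6]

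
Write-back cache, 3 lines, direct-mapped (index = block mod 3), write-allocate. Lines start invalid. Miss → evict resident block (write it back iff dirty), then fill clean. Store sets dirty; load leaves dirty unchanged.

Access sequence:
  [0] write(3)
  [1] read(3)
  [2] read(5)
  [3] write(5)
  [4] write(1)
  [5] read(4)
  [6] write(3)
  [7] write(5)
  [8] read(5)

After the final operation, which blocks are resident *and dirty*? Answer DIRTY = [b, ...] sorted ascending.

0: W B3 → L0 miss [D]
1: R B3 → L0 hit [D]
2: R B5 → L2 miss [-]
3: W B5 → L2 hit [D]
4: W B1 → L1 miss [D]
5: R B4 → L1 miss wb→B1 [-]
6: W B3 → L0 hit [D]
7: W B5 → L2 hit [D]
8: R B5 → L2 hit [D]

DIRTY = [3, 5]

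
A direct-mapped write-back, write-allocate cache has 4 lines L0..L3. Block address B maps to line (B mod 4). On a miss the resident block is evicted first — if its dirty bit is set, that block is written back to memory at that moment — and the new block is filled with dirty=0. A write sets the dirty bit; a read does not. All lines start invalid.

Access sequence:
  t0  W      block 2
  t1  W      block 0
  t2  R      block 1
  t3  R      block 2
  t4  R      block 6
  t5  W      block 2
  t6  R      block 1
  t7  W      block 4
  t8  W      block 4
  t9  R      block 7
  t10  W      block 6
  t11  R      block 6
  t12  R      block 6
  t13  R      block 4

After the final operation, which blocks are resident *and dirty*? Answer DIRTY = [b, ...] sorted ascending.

DIRTY = [4, 6]

0: W B2 -> L2 miss  d=D]
1: W B0 -> L0 miss  d=D]
2: R B1 -> L1 miss  d=-]
3: R B2 -> L2 hit  d=D]
4: R B6 -> L2 miss wb->B2  d=-]
5: W B2 -> L2 miss  d=D]
6: R B1 -> L1 hit  d=-]
7: W B4 -> L0 miss wb->B0  d=D]
8: W B4 -> L0 hit  d=D]
9: R B7 -> L3 miss  d=-]
10: W B6 -> L2 miss wb->B2  d=D]
11: R B6 -> L2 hit  d=D]
12: R B6 -> L2 hit  d=D]
13: R B4 -> L0 hit  d=D]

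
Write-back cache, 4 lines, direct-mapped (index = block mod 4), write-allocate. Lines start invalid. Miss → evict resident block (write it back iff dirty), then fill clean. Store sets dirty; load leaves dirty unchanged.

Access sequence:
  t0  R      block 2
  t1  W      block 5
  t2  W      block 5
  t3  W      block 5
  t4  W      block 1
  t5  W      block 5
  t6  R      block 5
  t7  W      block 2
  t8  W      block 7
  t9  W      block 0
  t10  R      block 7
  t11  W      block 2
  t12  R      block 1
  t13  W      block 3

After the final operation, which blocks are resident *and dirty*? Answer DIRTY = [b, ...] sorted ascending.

0: R B2 → L2 miss [-]
1: W B5 → L1 miss [D]
2: W B5 → L1 hit [D]
3: W B5 → L1 hit [D]
4: W B1 → L1 miss wb→B5 [D]
5: W B5 → L1 miss wb→B1 [D]
6: R B5 → L1 hit [D]
7: W B2 → L2 hit [D]
8: W B7 → L3 miss [D]
9: W B0 → L0 miss [D]
10: R B7 → L3 hit [D]
11: W B2 → L2 hit [D]
12: R B1 → L1 miss wb→B5 [-]
13: W B3 → L3 miss wb→B7 [D]

DIRTY = [0, 2, 3]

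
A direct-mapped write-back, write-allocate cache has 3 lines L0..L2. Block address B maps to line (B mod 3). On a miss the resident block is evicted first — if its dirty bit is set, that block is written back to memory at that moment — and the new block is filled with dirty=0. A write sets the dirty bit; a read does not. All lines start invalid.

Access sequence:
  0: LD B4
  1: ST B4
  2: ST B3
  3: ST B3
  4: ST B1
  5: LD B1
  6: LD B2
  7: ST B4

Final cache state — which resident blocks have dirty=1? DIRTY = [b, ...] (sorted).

DIRTY = [3, 4]

  0 | R B4 → L1 miss [-]
  1 | W B4 → L1 hit [D]
  2 | W B3 → L0 miss [D]
  3 | W B3 → L0 hit [D]
  4 | W B1 → L1 miss wb→B4 [D]
  5 | R B1 → L1 hit [D]
  6 | R B2 → L2 miss [-]
  7 | W B4 → L1 miss wb→B1 [D]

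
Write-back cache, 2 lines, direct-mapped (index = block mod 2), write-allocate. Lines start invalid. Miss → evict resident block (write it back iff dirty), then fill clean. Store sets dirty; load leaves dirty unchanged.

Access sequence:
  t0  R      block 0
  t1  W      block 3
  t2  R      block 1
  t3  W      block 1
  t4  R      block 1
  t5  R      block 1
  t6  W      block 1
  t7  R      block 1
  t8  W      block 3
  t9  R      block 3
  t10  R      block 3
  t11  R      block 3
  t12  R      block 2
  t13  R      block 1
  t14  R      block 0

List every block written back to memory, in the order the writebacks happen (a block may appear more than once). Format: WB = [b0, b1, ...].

  0 | R B0 → L0 miss [-]
  1 | W B3 → L1 miss [D]
  2 | R B1 → L1 miss wb→B3 [-]
  3 | W B1 → L1 hit [D]
  4 | R B1 → L1 hit [D]
  5 | R B1 → L1 hit [D]
  6 | W B1 → L1 hit [D]
  7 | R B1 → L1 hit [D]
  8 | W B3 → L1 miss wb→B1 [D]
  9 | R B3 → L1 hit [D]
  10 | R B3 → L1 hit [D]
  11 | R B3 → L1 hit [D]
  12 | R B2 → L0 miss [-]
  13 | R B1 → L1 miss wb→B3 [-]
  14 | R B0 → L0 miss [-]

WB = [3, 1, 3]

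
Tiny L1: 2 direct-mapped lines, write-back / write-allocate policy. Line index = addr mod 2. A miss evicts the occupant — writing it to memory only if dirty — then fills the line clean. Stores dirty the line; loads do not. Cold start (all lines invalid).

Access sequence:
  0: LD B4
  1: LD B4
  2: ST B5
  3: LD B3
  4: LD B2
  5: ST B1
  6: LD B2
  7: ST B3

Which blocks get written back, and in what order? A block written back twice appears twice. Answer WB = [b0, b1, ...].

  0 | R B4 → L0 miss [-]
  1 | R B4 → L0 hit [-]
  2 | W B5 → L1 miss [D]
  3 | R B3 → L1 miss wb→B5 [-]
  4 | R B2 → L0 miss [-]
  5 | W B1 → L1 miss [D]
  6 | R B2 → L0 hit [-]
  7 | W B3 → L1 miss wb→B1 [D]

WB = [5, 1]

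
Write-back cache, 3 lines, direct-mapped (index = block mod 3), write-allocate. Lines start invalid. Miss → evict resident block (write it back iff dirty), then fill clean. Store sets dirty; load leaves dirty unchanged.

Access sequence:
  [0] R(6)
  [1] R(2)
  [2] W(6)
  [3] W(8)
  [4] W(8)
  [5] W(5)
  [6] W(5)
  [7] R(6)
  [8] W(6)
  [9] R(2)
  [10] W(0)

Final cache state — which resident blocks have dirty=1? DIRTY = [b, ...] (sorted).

0: R B6 → L0 miss [-]
1: R B2 → L2 miss [-]
2: W B6 → L0 hit [D]
3: W B8 → L2 miss [D]
4: W B8 → L2 hit [D]
5: W B5 → L2 miss wb→B8 [D]
6: W B5 → L2 hit [D]
7: R B6 → L0 hit [D]
8: W B6 → L0 hit [D]
9: R B2 → L2 miss wb→B5 [-]
10: W B0 → L0 miss wb→B6 [D]

DIRTY = [0]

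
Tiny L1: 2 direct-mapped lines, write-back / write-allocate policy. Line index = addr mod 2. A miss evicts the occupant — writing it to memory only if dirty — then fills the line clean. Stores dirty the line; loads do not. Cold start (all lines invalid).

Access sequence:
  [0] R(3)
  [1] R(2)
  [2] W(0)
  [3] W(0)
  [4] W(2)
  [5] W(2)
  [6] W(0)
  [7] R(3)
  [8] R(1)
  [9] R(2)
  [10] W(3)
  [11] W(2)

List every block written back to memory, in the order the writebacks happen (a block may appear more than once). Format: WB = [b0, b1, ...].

WB = [0, 2, 0]

0: R B3 → L1 miss [-]
1: R B2 → L0 miss [-]
2: W B0 → L0 miss [D]
3: W B0 → L0 hit [D]
4: W B2 → L0 miss wb→B0 [D]
5: W B2 → L0 hit [D]
6: W B0 → L0 miss wb→B2 [D]
7: R B3 → L1 hit [-]
8: R B1 → L1 miss [-]
9: R B2 → L0 miss wb→B0 [-]
10: W B3 → L1 miss [D]
11: W B2 → L0 hit [D]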